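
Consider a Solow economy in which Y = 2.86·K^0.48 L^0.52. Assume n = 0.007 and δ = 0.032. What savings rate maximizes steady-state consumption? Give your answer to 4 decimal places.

Capital per worker breaks even when investment replaces (n + δ)·k; here n + δ = 0.039.
At the golden rule MPK = n+δ, and in any Cobb-Douglas steady state s = (n+δ)·k/y = MPK·k/y = capital's share 0.48.

s_gold = 0.4800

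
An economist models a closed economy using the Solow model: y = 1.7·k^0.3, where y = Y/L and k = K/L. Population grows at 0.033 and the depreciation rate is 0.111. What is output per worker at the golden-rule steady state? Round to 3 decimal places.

y_gold ≈ 2.923

Break-even investment rate: n + δ = 0.033 + 0.111 = 0.144.
Golden rule sets MPK = n+δ: 0.3·1.7·k^(0.3−1) = 0.144, so k_gold = (0.3·1.7/0.144)^(1/0.7) ≈ 6.0895.
Output: y_gold = 1.7·k_gold^0.3 = 1.7·6.0895^0.3 ≈ 2.9230.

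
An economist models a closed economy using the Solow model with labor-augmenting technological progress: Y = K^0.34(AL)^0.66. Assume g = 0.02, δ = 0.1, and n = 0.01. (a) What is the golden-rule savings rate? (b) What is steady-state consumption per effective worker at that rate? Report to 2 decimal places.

(a) s_gold = 0.34; (b) c_gold ≈ 1.08

The effective depreciation rate is n + g + δ = 0.01 + 0.02 + 0.1 = 0.13.
For Cobb-Douglas, s_gold equals capital's share: s_gold = 0.34.
Setting f'(k) = n+g+δ gives 0.34·k^(0.34−1) = 0.13, hence k_gold = (0.34/0.13)^(1/0.66) ≈ 4.2917.
y_gold = 4.2917^0.34 ≈ 1.6409; c_gold = (1−0.34)·y_gold ≈ 1.0830.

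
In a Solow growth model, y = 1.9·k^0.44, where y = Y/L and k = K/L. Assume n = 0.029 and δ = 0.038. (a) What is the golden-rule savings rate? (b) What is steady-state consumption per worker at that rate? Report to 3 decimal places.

(a) s_gold = 0.440; (b) c_gold ≈ 7.730

Capital per worker breaks even when investment replaces (n + δ)·k; here n + δ = 0.067.
For Cobb-Douglas, s_gold equals capital's share: s_gold = 0.44.
Golden rule sets MPK = n+δ: 0.44·1.9·k^(0.44−1) = 0.067, so k_gold = (0.44·1.9/0.067)^(1/0.56) ≈ 90.6521.
y_gold = 1.9·90.6521^0.44 ≈ 13.8038; c_gold = (1−0.44)·y_gold ≈ 7.7301.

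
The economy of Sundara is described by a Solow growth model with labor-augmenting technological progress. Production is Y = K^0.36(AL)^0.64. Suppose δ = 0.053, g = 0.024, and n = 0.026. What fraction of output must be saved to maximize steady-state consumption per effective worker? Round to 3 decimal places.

s_gold = 0.360

n + g + δ = 0.026 + 0.024 + 0.053 = 0.103.
At the golden rule MPK = n+g+δ, and in any Cobb-Douglas steady state s = (n+g+δ)·k/y = MPK·k/y = capital's share 0.36.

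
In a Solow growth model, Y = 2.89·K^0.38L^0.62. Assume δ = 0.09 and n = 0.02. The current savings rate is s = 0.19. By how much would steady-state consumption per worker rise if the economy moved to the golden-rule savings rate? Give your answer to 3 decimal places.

n + δ = 0.02 + 0.09 = 0.11.
Current steady state (s = 0.19): k* = (0.19·2.89/0.11)^(1/0.62) ≈ 13.3728, y* = 2.89·13.3728^0.38 ≈ 7.7422, c* = (1−0.19)·7.7422 ≈ 6.2712.
At the golden rule the marginal product of capital equals n+δ: 0.38·2.89·k^(0.38−1) = 0.11. Solving, k_gold = (0.38·2.89/0.11)^(1/0.62) ≈ 40.9031.
y_gold = 2.89·40.9031^0.38 ≈ 11.8404, c_gold = y_gold − 0.11·k_gold ≈ 7.3410.
Gain: Δc = 7.3410 − 6.2712 ≈ 1.0699.

Δc ≈ 1.070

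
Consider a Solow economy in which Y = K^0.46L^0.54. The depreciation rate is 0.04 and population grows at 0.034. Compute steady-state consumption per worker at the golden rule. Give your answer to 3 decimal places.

c_gold ≈ 2.561

Capital per worker breaks even when investment replaces (n + δ)·k; here n + δ = 0.074.
Golden rule sets MPK = n+δ: 0.46·k^(0.46−1) = 0.074, so k_gold = (0.46/0.074)^(1/0.54) ≈ 29.4776.
y_gold = 29.4776^0.46 ≈ 4.7421.
c_gold = y_gold − (n+δ)·k_gold = 4.7421 − 0.074·29.4776 ≈ 2.5607.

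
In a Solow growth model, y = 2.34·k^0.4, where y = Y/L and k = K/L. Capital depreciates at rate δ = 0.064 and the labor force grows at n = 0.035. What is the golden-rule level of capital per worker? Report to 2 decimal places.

The effective depreciation rate is n + δ = 0.035 + 0.064 = 0.099.
Setting f'(k) = n+δ gives 0.4·2.34·k^(0.4−1) = 0.099, hence k_gold = (0.4·2.34/0.099)^(1/0.6) ≈ 42.2735.

k_gold ≈ 42.27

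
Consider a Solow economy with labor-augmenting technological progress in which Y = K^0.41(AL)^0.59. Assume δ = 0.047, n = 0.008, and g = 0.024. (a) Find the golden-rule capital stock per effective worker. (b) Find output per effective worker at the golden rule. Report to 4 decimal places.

(a) k_gold ≈ 16.2978; (b) y_gold ≈ 3.1403

n + g + δ = 0.008 + 0.024 + 0.047 = 0.079.
Maximizing c = f(k) − (n+g+δ)·k gives f'(k) = n+g+δ, i.e. 0.41·k^(0.41−1) = 0.079, so k_gold = (0.41/0.079)^(1/0.59) ≈ 16.2978.
y_gold = 16.2978^0.41 ≈ 3.1403.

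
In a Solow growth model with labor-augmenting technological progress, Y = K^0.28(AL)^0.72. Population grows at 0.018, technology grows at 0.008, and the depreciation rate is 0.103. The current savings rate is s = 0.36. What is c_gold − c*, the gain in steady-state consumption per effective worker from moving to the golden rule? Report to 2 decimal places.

The effective depreciation rate is n + g + δ = 0.018 + 0.008 + 0.103 = 0.129.
Current steady state (s = 0.36): k* = (0.36/0.129)^(1/0.72) ≈ 4.1595, y* = 4.1595^0.28 ≈ 1.4905, c* = (1−0.36)·1.4905 ≈ 0.9539.
Maximizing c = f(k) − (n+g+δ)·k gives f'(k) = n+g+δ, i.e. 0.28·k^(0.28−1) = 0.129, so k_gold = (0.28/0.129)^(1/0.72) ≈ 2.9340.
y_gold = 2.9340^0.28 ≈ 1.3517, c_gold = y_gold − 0.129·k_gold ≈ 0.9732.
Gain: Δc = 0.9732 − 0.9539 ≈ 0.0193.

Δc ≈ 0.02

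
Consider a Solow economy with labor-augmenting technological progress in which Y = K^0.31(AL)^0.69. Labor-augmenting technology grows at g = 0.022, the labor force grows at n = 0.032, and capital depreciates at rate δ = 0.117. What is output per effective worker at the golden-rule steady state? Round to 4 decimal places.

y_gold ≈ 1.3064

The effective depreciation rate is n + g + δ = 0.032 + 0.022 + 0.117 = 0.171.
Golden rule sets MPK = n+g+δ: 0.31·k^(0.31−1) = 0.171, so k_gold = (0.31/0.171)^(1/0.69) ≈ 2.3683.
Output: y_gold = k_gold^0.31 = 2.3683^0.31 ≈ 1.3064.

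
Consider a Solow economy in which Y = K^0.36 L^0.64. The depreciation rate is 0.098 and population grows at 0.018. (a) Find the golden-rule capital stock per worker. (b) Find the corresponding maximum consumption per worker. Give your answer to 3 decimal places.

(a) k_gold ≈ 5.868; (b) c_gold ≈ 1.210

Capital per worker breaks even when investment replaces (n + δ)·k; here n + δ = 0.116.
Maximizing c = f(k) − (n+δ)·k gives f'(k) = n+δ, i.e. 0.36·k^(0.36−1) = 0.116, so k_gold = (0.36/0.116)^(1/0.64) ≈ 5.8682.
y_gold = 5.8682^0.36 ≈ 1.8909; c_gold = y_gold − 0.116·k_gold ≈ 1.2102.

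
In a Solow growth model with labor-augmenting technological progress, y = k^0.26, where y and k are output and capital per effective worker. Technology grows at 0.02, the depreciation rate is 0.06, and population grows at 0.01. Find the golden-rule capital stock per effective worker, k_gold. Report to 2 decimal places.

k_gold ≈ 4.19

Capital per effective worker breaks even when investment replaces (n + g + δ)·k; here n + g + δ = 0.09.
Setting f'(k) = n+g+δ gives 0.26·k^(0.26−1) = 0.09, hence k_gold = (0.26/0.09)^(1/0.74) ≈ 4.1938.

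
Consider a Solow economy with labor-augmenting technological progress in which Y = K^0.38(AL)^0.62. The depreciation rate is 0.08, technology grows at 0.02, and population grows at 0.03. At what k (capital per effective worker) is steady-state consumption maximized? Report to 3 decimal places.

n + g + δ = 0.03 + 0.02 + 0.08 = 0.13.
At the golden rule the marginal product of capital equals n+g+δ: 0.38·k^(0.38−1) = 0.13. Solving, k_gold = (0.38/0.13)^(1/0.62) ≈ 5.6410.

k_gold ≈ 5.641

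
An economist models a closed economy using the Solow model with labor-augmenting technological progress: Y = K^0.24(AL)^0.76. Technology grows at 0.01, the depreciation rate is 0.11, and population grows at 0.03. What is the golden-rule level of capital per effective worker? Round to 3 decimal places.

n + g + δ = 0.03 + 0.01 + 0.11 = 0.15.
At the golden rule the marginal product of capital equals n+g+δ: 0.24·k^(0.24−1) = 0.15. Solving, k_gold = (0.24/0.15)^(1/0.76) ≈ 1.8560.

k_gold ≈ 1.856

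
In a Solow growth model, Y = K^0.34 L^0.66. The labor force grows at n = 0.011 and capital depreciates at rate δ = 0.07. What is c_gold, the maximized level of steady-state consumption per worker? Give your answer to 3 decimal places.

The effective depreciation rate is n + δ = 0.011 + 0.07 = 0.081.
Maximizing c = f(k) − (n+δ)·k gives f'(k) = n+δ, i.e. 0.34·k^(0.34−1) = 0.081, so k_gold = (0.34/0.081)^(1/0.66) ≈ 8.7888.
y_gold = 8.7888^0.34 ≈ 2.0938.
c_gold = y_gold − (n+δ)·k_gold = 2.0938 − 0.081·8.7888 ≈ 1.3819.

c_gold ≈ 1.382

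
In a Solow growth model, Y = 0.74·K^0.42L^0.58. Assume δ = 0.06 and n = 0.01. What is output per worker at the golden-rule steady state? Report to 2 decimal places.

n + δ = 0.01 + 0.06 = 0.07.
At the golden rule the marginal product of capital equals n+δ: 0.42·0.74·k^(0.42−1) = 0.07. Solving, k_gold = (0.42·0.74/0.07)^(1/0.58) ≈ 13.0670.
Output: y_gold = 0.74·k_gold^0.42 = 0.74·13.0670^0.42 ≈ 2.1778.

y_gold ≈ 2.18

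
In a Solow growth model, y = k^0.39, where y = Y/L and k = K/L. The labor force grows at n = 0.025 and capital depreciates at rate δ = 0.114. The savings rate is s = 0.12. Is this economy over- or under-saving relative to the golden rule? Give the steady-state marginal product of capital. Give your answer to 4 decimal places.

under-saving; MPK ≈ 0.4518

n + δ = 0.025 + 0.114 = 0.139.
Steady-state k*: s·k^0.39 = 0.139·k gives k* = (0.12/0.139)^(1/0.61) ≈ 0.7859.
MPK = 0.39·0.7859^(-0.61) ≈ 0.4518.
MPK > n+δ = 0.139, so the economy is dynamically efficient (under-saving).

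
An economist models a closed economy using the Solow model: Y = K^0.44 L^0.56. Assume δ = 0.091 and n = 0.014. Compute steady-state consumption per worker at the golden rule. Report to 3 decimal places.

n + δ = 0.014 + 0.091 = 0.105.
Maximizing c = f(k) − (n+δ)·k gives f'(k) = n+δ, i.e. 0.44·k^(0.44−1) = 0.105, so k_gold = (0.44/0.105)^(1/0.56) ≈ 12.9177.
y_gold = 12.9177^0.44 ≈ 3.0826.
c_gold = y_gold − (n+δ)·k_gold = 3.0826 − 0.105·12.9177 ≈ 1.7263.

c_gold ≈ 1.726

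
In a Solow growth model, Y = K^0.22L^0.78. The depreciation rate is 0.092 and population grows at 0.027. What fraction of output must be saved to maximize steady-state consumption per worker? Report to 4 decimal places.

n + δ = 0.027 + 0.092 = 0.119.
At the golden rule MPK = n+δ, and in any Cobb-Douglas steady state s = (n+δ)·k/y = MPK·k/y = capital's share 0.22.

s_gold = 0.2200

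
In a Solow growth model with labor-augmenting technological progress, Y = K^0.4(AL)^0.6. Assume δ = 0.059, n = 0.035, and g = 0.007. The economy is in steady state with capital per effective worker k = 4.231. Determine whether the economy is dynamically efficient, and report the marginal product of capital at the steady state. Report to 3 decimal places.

dynamically efficient; MPK ≈ 0.168

Capital per effective worker breaks even when investment replaces (n + g + δ)·k; here n + g + δ = 0.101.
MPK = 0.4·k^(0.4−1) = 0.4·4.231^(-0.6) ≈ 0.1683.
MPK > 0.101, so the economy is dynamically efficient (under-saving).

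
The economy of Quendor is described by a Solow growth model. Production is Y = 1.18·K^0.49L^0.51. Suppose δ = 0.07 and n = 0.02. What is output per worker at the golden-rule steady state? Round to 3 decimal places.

y_gold ≈ 7.048

Capital per worker breaks even when investment replaces (n + δ)·k; here n + δ = 0.09.
Maximizing c = f(k) − (n+δ)·k gives f'(k) = n+δ, i.e. 0.49·1.18·k^(0.49−1) = 0.09, so k_gold = (0.49·1.18/0.09)^(1/0.51) ≈ 38.3700.
Output: y_gold = 1.18·k_gold^0.49 = 1.18·38.3700^0.49 ≈ 7.0475.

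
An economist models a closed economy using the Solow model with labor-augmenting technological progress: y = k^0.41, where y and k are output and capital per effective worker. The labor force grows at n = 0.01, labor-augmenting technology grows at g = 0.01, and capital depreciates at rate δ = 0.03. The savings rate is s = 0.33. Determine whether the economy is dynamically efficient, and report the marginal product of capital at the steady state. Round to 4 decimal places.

The effective depreciation rate is n + g + δ = 0.01 + 0.01 + 0.03 = 0.05.
Steady-state k*: s·k^0.41 = 0.05·k gives k* = (0.33/0.05)^(1/0.59) ≈ 24.4939.
MPK = 0.41·24.4939^(-0.59) ≈ 0.0621.
MPK > n+g+δ = 0.05, so the economy is dynamically efficient (under-saving).

dynamically efficient; MPK ≈ 0.0621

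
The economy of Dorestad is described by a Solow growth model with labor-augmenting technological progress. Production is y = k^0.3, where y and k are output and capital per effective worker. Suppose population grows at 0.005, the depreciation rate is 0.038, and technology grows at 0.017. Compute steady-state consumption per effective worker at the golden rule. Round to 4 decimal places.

The effective depreciation rate is n + g + δ = 0.005 + 0.017 + 0.038 = 0.06.
Golden rule sets MPK = n+g+δ: 0.3·k^(0.3−1) = 0.06, so k_gold = (0.3/0.06)^(1/0.7) ≈ 9.9662.
y_gold = 9.9662^0.3 ≈ 1.9932.
c_gold = y_gold − (n+g+δ)·k_gold = 1.9932 − 0.06·9.9662 ≈ 1.3953.

c_gold ≈ 1.3953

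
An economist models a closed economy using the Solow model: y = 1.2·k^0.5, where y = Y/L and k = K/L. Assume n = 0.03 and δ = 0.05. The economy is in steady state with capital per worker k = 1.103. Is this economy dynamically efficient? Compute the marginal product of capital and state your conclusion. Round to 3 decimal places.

Break-even investment rate: n + δ = 0.03 + 0.05 = 0.08.
MPK = 0.5·1.2·k^(0.5−1) = 0.5·1.2·1.103^(-0.5) ≈ 0.5713.
MPK > 0.08, so the economy is dynamically efficient (under-saving).

dynamically efficient; MPK ≈ 0.571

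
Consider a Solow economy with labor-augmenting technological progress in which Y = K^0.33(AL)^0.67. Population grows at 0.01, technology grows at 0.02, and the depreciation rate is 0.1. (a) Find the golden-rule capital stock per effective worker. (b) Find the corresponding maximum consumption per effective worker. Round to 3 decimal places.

(a) k_gold ≈ 4.016; (b) c_gold ≈ 1.060

Capital per effective worker breaks even when investment replaces (n + g + δ)·k; here n + g + δ = 0.13.
Golden rule sets MPK = n+g+δ: 0.33·k^(0.33−1) = 0.13, so k_gold = (0.33/0.13)^(1/0.67) ≈ 4.0164.
y_gold = 4.0164^0.33 ≈ 1.5822; c_gold = y_gold − 0.13·k_gold ≈ 1.0601.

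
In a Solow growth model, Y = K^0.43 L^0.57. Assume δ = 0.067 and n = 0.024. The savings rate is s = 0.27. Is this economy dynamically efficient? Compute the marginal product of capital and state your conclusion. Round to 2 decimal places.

dynamically efficient; MPK ≈ 0.14

The effective depreciation rate is n + δ = 0.024 + 0.067 = 0.091.
Steady-state k*: s·k^0.43 = 0.091·k gives k* = (0.27/0.091)^(1/0.57) ≈ 6.7396.
MPK = 0.43·6.7396^(-0.57) ≈ 0.1449.
MPK > n+δ = 0.091, so the economy is dynamically efficient (under-saving).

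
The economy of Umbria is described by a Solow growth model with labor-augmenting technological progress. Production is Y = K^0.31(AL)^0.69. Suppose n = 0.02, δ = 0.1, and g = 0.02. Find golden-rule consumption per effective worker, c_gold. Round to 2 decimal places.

c_gold ≈ 0.99

Capital per effective worker breaks even when investment replaces (n + g + δ)·k; here n + g + δ = 0.14.
Setting f'(k) = n+g+δ gives 0.31·k^(0.31−1) = 0.14, hence k_gold = (0.31/0.14)^(1/0.69) ≈ 3.1647.
y_gold = 3.1647^0.31 ≈ 1.4292.
c_gold = y_gold − (n+g+δ)·k_gold = 1.4292 − 0.14·3.1647 ≈ 0.9862.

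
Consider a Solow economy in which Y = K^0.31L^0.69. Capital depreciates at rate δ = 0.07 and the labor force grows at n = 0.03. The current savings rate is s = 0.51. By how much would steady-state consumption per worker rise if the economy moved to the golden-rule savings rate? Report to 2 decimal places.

n + δ = 0.03 + 0.07 = 0.1.
Current steady state (s = 0.51): k* = (0.51/0.1)^(1/0.69) ≈ 10.6039, y* = 10.6039^0.31 ≈ 2.0792, c* = (1−0.51)·2.0792 ≈ 1.0188.
Golden rule sets MPK = n+δ: 0.31·k^(0.31−1) = 0.1, so k_gold = (0.31/0.1)^(1/0.69) ≈ 5.1537.
y_gold = 5.1537^0.31 ≈ 1.6625, c_gold = y_gold − 0.1·k_gold ≈ 1.1471.
Gain: Δc = 1.1471 − 1.0188 ≈ 0.1283.

Δc ≈ 0.13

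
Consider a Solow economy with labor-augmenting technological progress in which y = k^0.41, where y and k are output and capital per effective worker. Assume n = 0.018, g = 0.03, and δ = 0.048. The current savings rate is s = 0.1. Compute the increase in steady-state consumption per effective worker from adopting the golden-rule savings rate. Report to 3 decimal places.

Capital per effective worker breaks even when investment replaces (n + g + δ)·k; here n + g + δ = 0.096.
Current steady state (s = 0.1): k* = (0.1/0.096)^(1/0.59) ≈ 1.0716, y* = 1.0716^0.41 ≈ 1.0288, c* = (1−0.1)·1.0288 ≈ 0.9259.
Maximizing c = f(k) − (n+g+δ)·k gives f'(k) = n+g+δ, i.e. 0.41·k^(0.41−1) = 0.096, so k_gold = (0.41/0.096)^(1/0.59) ≈ 11.7129.
y_gold = 11.7129^0.41 ≈ 2.7425, c_gold = y_gold − 0.096·k_gold ≈ 1.6181.
Gain: Δc = 1.6181 − 0.9259 ≈ 0.6922.

Δc ≈ 0.692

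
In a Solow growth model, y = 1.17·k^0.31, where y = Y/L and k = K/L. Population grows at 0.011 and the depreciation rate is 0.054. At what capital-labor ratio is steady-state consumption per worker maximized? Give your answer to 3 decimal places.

Capital per worker breaks even when investment replaces (n + δ)·k; here n + δ = 0.065.
Setting f'(k) = n+δ gives 0.31·1.17·k^(0.31−1) = 0.065, hence k_gold = (0.31·1.17/0.065)^(1/0.69) ≈ 12.0803.

k_gold ≈ 12.080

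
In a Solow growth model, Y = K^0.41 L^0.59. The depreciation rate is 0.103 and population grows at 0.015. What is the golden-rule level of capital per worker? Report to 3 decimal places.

Break-even investment rate: n + δ = 0.015 + 0.103 = 0.118.
Setting f'(k) = n+δ gives 0.41·k^(0.41−1) = 0.118, hence k_gold = (0.41/0.118)^(1/0.59) ≈ 8.2562.

k_gold ≈ 8.256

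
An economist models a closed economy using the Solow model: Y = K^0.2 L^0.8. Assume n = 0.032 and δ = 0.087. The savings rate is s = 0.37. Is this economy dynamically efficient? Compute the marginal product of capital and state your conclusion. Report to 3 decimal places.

dynamically inefficient; MPK ≈ 0.064

n + δ = 0.032 + 0.087 = 0.119.
Steady-state k*: s·k^0.2 = 0.119·k gives k* = (0.37/0.119)^(1/0.8) ≈ 4.1287.
MPK = 0.2·4.1287^(-0.8) ≈ 0.0643.
MPK < n+δ = 0.119, so the economy is dynamically inefficient (over-saving).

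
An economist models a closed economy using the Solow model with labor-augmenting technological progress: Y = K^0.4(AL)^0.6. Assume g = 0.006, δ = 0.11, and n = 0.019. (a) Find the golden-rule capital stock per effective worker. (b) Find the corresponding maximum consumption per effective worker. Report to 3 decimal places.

n + g + δ = 0.019 + 0.006 + 0.11 = 0.135.
At the golden rule the marginal product of capital equals n+g+δ: 0.4·k^(0.4−1) = 0.135. Solving, k_gold = (0.4/0.135)^(1/0.6) ≈ 6.1124.
y_gold = 6.1124^0.4 ≈ 2.0629; c_gold = y_gold − 0.135·k_gold ≈ 1.2378.

(a) k_gold ≈ 6.112; (b) c_gold ≈ 1.238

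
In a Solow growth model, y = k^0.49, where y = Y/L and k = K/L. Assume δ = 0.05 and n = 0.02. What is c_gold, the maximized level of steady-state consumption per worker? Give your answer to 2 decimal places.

The effective depreciation rate is n + δ = 0.02 + 0.05 = 0.07.
At the golden rule the marginal product of capital equals n+δ: 0.49·k^(0.49−1) = 0.07. Solving, k_gold = (0.49/0.07)^(1/0.51) ≈ 45.3999.
y_gold = 45.3999^0.49 ≈ 6.4857.
c_gold = y_gold − (n+δ)·k_gold = 6.4857 − 0.07·45.3999 ≈ 3.3077.

c_gold ≈ 3.31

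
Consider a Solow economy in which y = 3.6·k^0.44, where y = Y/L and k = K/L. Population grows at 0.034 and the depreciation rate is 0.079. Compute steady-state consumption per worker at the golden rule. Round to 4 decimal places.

The effective depreciation rate is n + δ = 0.034 + 0.079 = 0.113.
Setting f'(k) = n+δ gives 0.44·3.6·k^(0.44−1) = 0.113, hence k_gold = (0.44·3.6/0.113)^(1/0.56) ≈ 111.5930.
y_gold = 3.6·111.5930^0.44 ≈ 28.6591.
c_gold = y_gold − (n+δ)·k_gold = 28.6591 − 0.113·111.5930 ≈ 16.0491.

c_gold ≈ 16.0491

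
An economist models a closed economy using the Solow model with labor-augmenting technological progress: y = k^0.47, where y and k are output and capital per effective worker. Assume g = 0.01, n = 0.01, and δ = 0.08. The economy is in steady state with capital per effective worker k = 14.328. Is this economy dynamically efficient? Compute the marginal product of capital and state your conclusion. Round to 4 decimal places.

dynamically efficient; MPK ≈ 0.1146

The effective depreciation rate is n + g + δ = 0.01 + 0.01 + 0.08 = 0.1.
MPK = 0.47·k^(0.47−1) = 0.47·14.328^(-0.53) ≈ 0.1146.
MPK > 0.1, so the economy is dynamically efficient (under-saving).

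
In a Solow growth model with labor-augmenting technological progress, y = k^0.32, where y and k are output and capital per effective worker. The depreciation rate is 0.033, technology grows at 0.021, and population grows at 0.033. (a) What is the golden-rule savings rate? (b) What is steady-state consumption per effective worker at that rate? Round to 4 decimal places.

(a) s_gold = 0.3200; (b) c_gold ≈ 1.2551

Break-even investment rate: n + g + δ = 0.033 + 0.021 + 0.033 = 0.087.
For Cobb-Douglas, s_gold equals capital's share: s_gold = 0.32.
Setting f'(k) = n+g+δ gives 0.32·k^(0.32−1) = 0.087, hence k_gold = (0.32/0.087)^(1/0.68) ≈ 6.7891.
y_gold = 6.7891^0.32 ≈ 1.8458; c_gold = (1−0.32)·y_gold ≈ 1.2551.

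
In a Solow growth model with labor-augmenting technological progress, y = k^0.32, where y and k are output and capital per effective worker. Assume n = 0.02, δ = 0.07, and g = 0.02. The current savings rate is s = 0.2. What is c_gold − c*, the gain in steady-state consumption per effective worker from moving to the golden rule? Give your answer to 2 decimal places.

Break-even investment rate: n + g + δ = 0.02 + 0.02 + 0.07 = 0.11.
Current steady state (s = 0.2): k* = (0.2/0.11)^(1/0.68) ≈ 2.4089, y* = 2.4089^0.32 ≈ 1.3249, c* = (1−0.2)·1.3249 ≈ 1.0599.
Golden rule sets MPK = n+g+δ: 0.32·k^(0.32−1) = 0.11, so k_gold = (0.32/0.11)^(1/0.68) ≈ 4.8083.
y_gold = 4.8083^0.32 ≈ 1.6529, c_gold = y_gold − 0.11·k_gold ≈ 1.1240.
Gain: Δc = 1.1240 − 1.0599 ≈ 0.0640.

Δc ≈ 0.06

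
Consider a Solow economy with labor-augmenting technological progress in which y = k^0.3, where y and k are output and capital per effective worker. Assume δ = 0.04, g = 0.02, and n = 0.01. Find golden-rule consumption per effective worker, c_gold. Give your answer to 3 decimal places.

n + g + δ = 0.01 + 0.02 + 0.04 = 0.07.
At the golden rule the marginal product of capital equals n+g+δ: 0.3·k^(0.3−1) = 0.07. Solving, k_gold = (0.3/0.07)^(1/0.7) ≈ 7.9963.
y_gold = 7.9963^0.3 ≈ 1.8658.
c_gold = y_gold − (n+g+δ)·k_gold = 1.8658 − 0.07·7.9963 ≈ 1.3061.

c_gold ≈ 1.306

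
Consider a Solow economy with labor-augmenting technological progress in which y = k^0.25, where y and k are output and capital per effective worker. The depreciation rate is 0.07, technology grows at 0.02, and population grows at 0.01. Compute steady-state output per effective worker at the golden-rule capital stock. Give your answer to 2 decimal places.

y_gold ≈ 1.36

Break-even investment rate: n + g + δ = 0.01 + 0.02 + 0.07 = 0.1.
Golden rule sets MPK = n+g+δ: 0.25·k^(0.25−1) = 0.1, so k_gold = (0.25/0.1)^(1/0.75) ≈ 3.3930.
Output: y_gold = k_gold^0.25 = 3.3930^0.25 ≈ 1.3572.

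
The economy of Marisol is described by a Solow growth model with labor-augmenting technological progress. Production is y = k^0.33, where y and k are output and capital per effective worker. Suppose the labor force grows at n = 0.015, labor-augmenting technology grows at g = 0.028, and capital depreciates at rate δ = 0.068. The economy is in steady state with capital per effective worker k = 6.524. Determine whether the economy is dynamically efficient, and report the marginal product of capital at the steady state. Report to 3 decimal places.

dynamically inefficient; MPK ≈ 0.094

Break-even investment rate: n + g + δ = 0.015 + 0.028 + 0.068 = 0.111.
MPK = 0.33·k^(0.33−1) = 0.33·6.524^(-0.67) ≈ 0.0939.
MPK < 0.111, so the economy is dynamically inefficient (over-saving).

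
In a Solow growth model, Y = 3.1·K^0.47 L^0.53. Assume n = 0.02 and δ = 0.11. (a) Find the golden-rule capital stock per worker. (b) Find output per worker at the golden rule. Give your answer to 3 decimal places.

(a) k_gold ≈ 95.547; (b) y_gold ≈ 26.428

The effective depreciation rate is n + δ = 0.02 + 0.11 = 0.13.
Maximizing c = f(k) − (n+δ)·k gives f'(k) = n+δ, i.e. 0.47·3.1·k^(0.47−1) = 0.13, so k_gold = (0.47·3.1/0.13)^(1/0.53) ≈ 95.5475.
y_gold = 3.1·95.5475^0.47 ≈ 26.4280.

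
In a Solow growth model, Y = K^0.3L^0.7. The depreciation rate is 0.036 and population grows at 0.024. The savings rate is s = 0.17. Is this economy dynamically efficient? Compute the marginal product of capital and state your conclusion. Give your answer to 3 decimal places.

Break-even investment rate: n + δ = 0.024 + 0.036 = 0.06.
Steady-state k*: s·k^0.3 = 0.06·k gives k* = (0.17/0.06)^(1/0.7) ≈ 4.4273.
MPK = 0.3·4.4273^(-0.7) ≈ 0.1059.
MPK > n+δ = 0.06, so the economy is dynamically efficient (under-saving).

dynamically efficient; MPK ≈ 0.106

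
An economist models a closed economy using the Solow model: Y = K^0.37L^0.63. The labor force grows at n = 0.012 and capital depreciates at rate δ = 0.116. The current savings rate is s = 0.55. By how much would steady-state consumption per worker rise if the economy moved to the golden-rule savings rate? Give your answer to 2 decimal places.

The effective depreciation rate is n + δ = 0.012 + 0.116 = 0.128.
Current steady state (s = 0.55): k* = (0.55/0.128)^(1/0.63) ≈ 10.1159, y* = 10.1159^0.37 ≈ 2.3542, c* = (1−0.55)·2.3542 ≈ 1.0594.
Golden rule sets MPK = n+δ: 0.37·k^(0.37−1) = 0.128, so k_gold = (0.37/0.128)^(1/0.63) ≈ 5.3918.
y_gold = 5.3918^0.37 ≈ 1.8653, c_gold = y_gold − 0.128·k_gold ≈ 1.1751.
Gain: Δc = 1.1751 − 1.0594 ≈ 0.1157.

Δc ≈ 0.12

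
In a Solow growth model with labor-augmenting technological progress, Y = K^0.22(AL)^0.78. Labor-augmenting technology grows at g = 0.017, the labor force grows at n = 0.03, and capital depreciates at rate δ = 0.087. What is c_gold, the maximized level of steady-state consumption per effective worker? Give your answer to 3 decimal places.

c_gold ≈ 0.897

The effective depreciation rate is n + g + δ = 0.03 + 0.017 + 0.087 = 0.134.
Golden rule sets MPK = n+g+δ: 0.22·k^(0.22−1) = 0.134, so k_gold = (0.22/0.134)^(1/0.78) ≈ 1.8882.
y_gold = 1.8882^0.22 ≈ 1.1501.
c_gold = y_gold − (n+g+δ)·k_gold = 1.1501 − 0.134·1.8882 ≈ 0.8971.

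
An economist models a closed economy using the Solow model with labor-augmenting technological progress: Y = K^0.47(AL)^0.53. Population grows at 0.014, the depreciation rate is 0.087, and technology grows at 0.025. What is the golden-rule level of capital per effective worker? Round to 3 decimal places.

k_gold ≈ 11.988

n + g + δ = 0.014 + 0.025 + 0.087 = 0.126.
Setting f'(k) = n+g+δ gives 0.47·k^(0.47−1) = 0.126, hence k_gold = (0.47/0.126)^(1/0.53) ≈ 11.9876.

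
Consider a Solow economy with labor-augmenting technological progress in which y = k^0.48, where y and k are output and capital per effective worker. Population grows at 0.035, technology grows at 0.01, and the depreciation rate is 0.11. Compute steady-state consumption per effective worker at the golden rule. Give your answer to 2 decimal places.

c_gold ≈ 1.48

Capital per effective worker breaks even when investment replaces (n + g + δ)·k; here n + g + δ = 0.155.
Maximizing c = f(k) − (n+g+δ)·k gives f'(k) = n+g+δ, i.e. 0.48·k^(0.48−1) = 0.155, so k_gold = (0.48/0.155)^(1/0.52) ≈ 8.7914.
y_gold = 8.7914^0.48 ≈ 2.8389.
c_gold = y_gold − (n+g+δ)·k_gold = 2.8389 − 0.155·8.7914 ≈ 1.4762.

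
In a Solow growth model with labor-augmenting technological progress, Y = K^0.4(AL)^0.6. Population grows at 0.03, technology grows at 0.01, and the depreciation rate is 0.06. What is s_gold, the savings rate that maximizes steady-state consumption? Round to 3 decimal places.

s_gold = 0.400

Capital per effective worker breaks even when investment replaces (n + g + δ)·k; here n + g + δ = 0.1.
At the golden rule MPK = n+g+δ, and in any Cobb-Douglas steady state s = (n+g+δ)·k/y = MPK·k/y = capital's share 0.4.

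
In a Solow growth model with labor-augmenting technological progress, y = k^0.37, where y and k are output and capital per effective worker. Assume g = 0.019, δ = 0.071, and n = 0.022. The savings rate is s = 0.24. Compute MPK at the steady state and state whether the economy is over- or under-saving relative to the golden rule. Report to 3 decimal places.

under-saving; MPK ≈ 0.173

n + g + δ = 0.022 + 0.019 + 0.071 = 0.112.
Steady-state k*: s·k^0.37 = 0.112·k gives k* = (0.24/0.112)^(1/0.63) ≈ 3.3526.
MPK = 0.37·3.3526^(-0.63) ≈ 0.1727.
MPK > n+g+δ = 0.112, so the economy is dynamically efficient (under-saving).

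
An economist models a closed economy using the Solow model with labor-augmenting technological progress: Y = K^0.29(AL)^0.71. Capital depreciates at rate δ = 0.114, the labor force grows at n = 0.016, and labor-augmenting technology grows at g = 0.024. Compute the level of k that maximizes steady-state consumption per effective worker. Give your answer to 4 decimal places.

k_gold ≈ 2.4387

Capital per effective worker breaks even when investment replaces (n + g + δ)·k; here n + g + δ = 0.154.
Golden rule sets MPK = n+g+δ: 0.29·k^(0.29−1) = 0.154, so k_gold = (0.29/0.154)^(1/0.71) ≈ 2.4387.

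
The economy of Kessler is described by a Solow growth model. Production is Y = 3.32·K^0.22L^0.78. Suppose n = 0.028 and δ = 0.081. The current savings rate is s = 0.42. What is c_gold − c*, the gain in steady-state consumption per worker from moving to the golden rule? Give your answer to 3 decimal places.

Δc ≈ 0.477

The effective depreciation rate is n + δ = 0.028 + 0.081 = 0.109.
Current steady state (s = 0.42): k* = (0.42·3.32/0.109)^(1/0.78) ≈ 26.2531, y* = 3.32·26.2531^0.22 ≈ 6.8133, c* = (1−0.42)·6.8133 ≈ 3.9517.
Maximizing c = f(k) − (n+δ)·k gives f'(k) = n+δ, i.e. 0.22·3.32·k^(0.22−1) = 0.109, so k_gold = (0.22·3.32/0.109)^(1/0.78) ≈ 11.4590.
y_gold = 3.32·11.4590^0.22 ≈ 5.6774, c_gold = y_gold − 0.109·k_gold ≈ 4.4284.
Gain: Δc = 4.4284 − 3.9517 ≈ 0.4767.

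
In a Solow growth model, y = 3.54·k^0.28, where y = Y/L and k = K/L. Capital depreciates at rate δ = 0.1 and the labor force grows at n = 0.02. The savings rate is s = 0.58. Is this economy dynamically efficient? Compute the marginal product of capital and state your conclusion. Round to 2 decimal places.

dynamically inefficient; MPK ≈ 0.06

Break-even investment rate: n + δ = 0.02 + 0.1 = 0.12.
Steady-state k*: s·A·k^0.28 = 0.12·k gives k* = (0.58·3.54/0.12)^(1/0.72) ≈ 51.6235.
MPK = 0.28·3.54·51.6235^(-0.72) ≈ 0.0579.
MPK < n+δ = 0.12, so the economy is dynamically inefficient (over-saving).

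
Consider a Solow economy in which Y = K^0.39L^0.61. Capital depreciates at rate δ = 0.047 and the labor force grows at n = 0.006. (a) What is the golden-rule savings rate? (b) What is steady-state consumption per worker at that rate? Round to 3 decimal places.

(a) s_gold = 0.390; (b) c_gold ≈ 2.185

Capital per worker breaks even when investment replaces (n + δ)·k; here n + δ = 0.053.
For Cobb-Douglas, s_gold equals capital's share: s_gold = 0.39.
Golden rule sets MPK = n+δ: 0.39·k^(0.39−1) = 0.053, so k_gold = (0.39/0.053)^(1/0.61) ≈ 26.3612.
y_gold = 26.3612^0.39 ≈ 3.5824; c_gold = (1−0.39)·y_gold ≈ 2.1853.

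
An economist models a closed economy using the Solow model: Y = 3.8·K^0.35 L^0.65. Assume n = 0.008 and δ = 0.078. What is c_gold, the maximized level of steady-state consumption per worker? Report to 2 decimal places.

The effective depreciation rate is n + δ = 0.008 + 0.078 = 0.086.
At the golden rule the marginal product of capital equals n+δ: 0.35·3.8·k^(0.35−1) = 0.086. Solving, k_gold = (0.35·3.8/0.086)^(1/0.65) ≈ 67.5731.
y_gold = 3.8·67.5731^0.35 ≈ 16.6037.
c_gold = y_gold − (n+δ)·k_gold = 16.6037 − 0.086·67.5731 ≈ 10.7924.

c_gold ≈ 10.79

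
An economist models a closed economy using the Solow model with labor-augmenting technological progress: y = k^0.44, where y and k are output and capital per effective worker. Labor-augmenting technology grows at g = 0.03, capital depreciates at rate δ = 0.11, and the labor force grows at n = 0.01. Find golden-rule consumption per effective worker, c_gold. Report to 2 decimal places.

The effective depreciation rate is n + g + δ = 0.01 + 0.03 + 0.11 = 0.15.
Setting f'(k) = n+g+δ gives 0.44·k^(0.44−1) = 0.15, hence k_gold = (0.44/0.15)^(1/0.56) ≈ 6.8324.
y_gold = 6.8324^0.44 ≈ 2.3292.
c_gold = y_gold − (n+g+δ)·k_gold = 2.3292 − 0.15·6.8324 ≈ 1.3044.

c_gold ≈ 1.30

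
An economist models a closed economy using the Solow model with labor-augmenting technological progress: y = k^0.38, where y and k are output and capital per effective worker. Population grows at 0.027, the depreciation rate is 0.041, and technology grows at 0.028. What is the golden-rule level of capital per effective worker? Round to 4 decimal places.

k_gold ≈ 9.1988

The effective depreciation rate is n + g + δ = 0.027 + 0.028 + 0.041 = 0.096.
Maximizing c = f(k) − (n+g+δ)·k gives f'(k) = n+g+δ, i.e. 0.38·k^(0.38−1) = 0.096, so k_gold = (0.38/0.096)^(1/0.62) ≈ 9.1988.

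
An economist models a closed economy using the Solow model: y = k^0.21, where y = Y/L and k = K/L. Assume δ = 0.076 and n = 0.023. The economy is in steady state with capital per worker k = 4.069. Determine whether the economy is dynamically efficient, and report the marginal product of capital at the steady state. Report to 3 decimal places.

The effective depreciation rate is n + δ = 0.023 + 0.076 = 0.099.
MPK = 0.21·k^(0.21−1) = 0.21·4.069^(-0.79) ≈ 0.0693.
MPK < 0.099, so the economy is dynamically inefficient (over-saving).

dynamically inefficient; MPK ≈ 0.069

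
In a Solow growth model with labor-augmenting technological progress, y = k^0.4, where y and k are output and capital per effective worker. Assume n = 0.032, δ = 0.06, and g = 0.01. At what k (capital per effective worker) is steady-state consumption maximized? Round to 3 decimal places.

Break-even investment rate: n + g + δ = 0.032 + 0.01 + 0.06 = 0.102.
Setting f'(k) = n+g+δ gives 0.4·k^(0.4−1) = 0.102, hence k_gold = (0.4/0.102)^(1/0.6) ≈ 9.7521.

k_gold ≈ 9.752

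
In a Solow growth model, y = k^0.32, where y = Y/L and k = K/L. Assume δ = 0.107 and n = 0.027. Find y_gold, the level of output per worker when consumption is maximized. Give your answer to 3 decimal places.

y_gold ≈ 1.506

The effective depreciation rate is n + δ = 0.027 + 0.107 = 0.134.
Golden rule sets MPK = n+δ: 0.32·k^(0.32−1) = 0.134, so k_gold = (0.32/0.134)^(1/0.68) ≈ 3.5971.
Output: y_gold = k_gold^0.32 = 3.5971^0.32 ≈ 1.5063.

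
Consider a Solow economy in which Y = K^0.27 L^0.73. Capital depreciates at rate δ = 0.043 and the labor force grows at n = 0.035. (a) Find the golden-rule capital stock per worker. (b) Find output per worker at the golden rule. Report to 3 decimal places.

n + δ = 0.035 + 0.043 = 0.078.
Maximizing c = f(k) − (n+δ)·k gives f'(k) = n+δ, i.e. 0.27·k^(0.27−1) = 0.078, so k_gold = (0.27/0.078)^(1/0.73) ≈ 5.4793.
y_gold = 5.4793^0.27 ≈ 1.5829.

(a) k_gold ≈ 5.479; (b) y_gold ≈ 1.583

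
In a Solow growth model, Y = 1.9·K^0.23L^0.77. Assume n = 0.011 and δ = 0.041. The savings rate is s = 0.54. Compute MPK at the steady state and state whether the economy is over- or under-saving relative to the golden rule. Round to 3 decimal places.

The effective depreciation rate is n + δ = 0.011 + 0.041 = 0.052.
Steady-state k*: s·A·k^0.23 = 0.052·k gives k* = (0.54·1.9/0.052)^(1/0.77) ≈ 48.0845.
MPK = 0.23·1.9·48.0845^(-0.77) ≈ 0.0221.
MPK < n+δ = 0.052, so the economy is dynamically inefficient (over-saving).

over-saving; MPK ≈ 0.022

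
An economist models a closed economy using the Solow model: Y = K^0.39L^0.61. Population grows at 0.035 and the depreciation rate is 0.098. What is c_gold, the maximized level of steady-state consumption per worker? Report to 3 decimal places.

n + δ = 0.035 + 0.098 = 0.133.
At the golden rule the marginal product of capital equals n+δ: 0.39·k^(0.39−1) = 0.133. Solving, k_gold = (0.39/0.133)^(1/0.61) ≈ 5.8334.
y_gold = 5.8334^0.39 ≈ 1.9893.
c_gold = y_gold − (n+δ)·k_gold = 1.9893 − 0.133·5.8334 ≈ 1.2135.

c_gold ≈ 1.213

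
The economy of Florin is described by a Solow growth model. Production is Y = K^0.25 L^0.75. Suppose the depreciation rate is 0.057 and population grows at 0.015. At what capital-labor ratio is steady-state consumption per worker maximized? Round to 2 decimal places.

k_gold ≈ 5.26

Capital per worker breaks even when investment replaces (n + δ)·k; here n + δ = 0.072.
Maximizing c = f(k) − (n+δ)·k gives f'(k) = n+δ, i.e. 0.25·k^(0.25−1) = 0.072, so k_gold = (0.25/0.072)^(1/0.75) ≈ 5.2579.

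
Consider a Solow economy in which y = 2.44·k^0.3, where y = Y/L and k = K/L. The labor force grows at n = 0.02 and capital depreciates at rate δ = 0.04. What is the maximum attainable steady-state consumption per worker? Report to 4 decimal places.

Break-even investment rate: n + δ = 0.02 + 0.04 = 0.06.
At the golden rule the marginal product of capital equals n+δ: 0.3·2.44·k^(0.3−1) = 0.06. Solving, k_gold = (0.3·2.44/0.06)^(1/0.7) ≈ 35.6404.
y_gold = 2.44·35.6404^0.3 ≈ 7.1281.
c_gold = y_gold − (n+δ)·k_gold = 7.1281 − 0.06·35.6404 ≈ 4.9897.

c_gold ≈ 4.9897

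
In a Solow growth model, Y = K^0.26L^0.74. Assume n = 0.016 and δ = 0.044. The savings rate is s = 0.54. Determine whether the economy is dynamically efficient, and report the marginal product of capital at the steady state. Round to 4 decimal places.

dynamically inefficient; MPK ≈ 0.0289

The effective depreciation rate is n + δ = 0.016 + 0.044 = 0.06.
Steady-state k*: s·k^0.26 = 0.06·k gives k* = (0.54/0.06)^(1/0.74) ≈ 19.4768.
MPK = 0.26·19.4768^(-0.74) ≈ 0.0289.
MPK < n+δ = 0.06, so the economy is dynamically inefficient (over-saving).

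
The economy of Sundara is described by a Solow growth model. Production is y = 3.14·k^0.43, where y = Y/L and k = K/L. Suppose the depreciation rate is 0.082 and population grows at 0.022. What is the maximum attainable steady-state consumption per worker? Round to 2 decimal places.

The effective depreciation rate is n + δ = 0.022 + 0.082 = 0.104.
Setting f'(k) = n+δ gives 0.43·3.14·k^(0.43−1) = 0.104, hence k_gold = (0.43·3.14/0.104)^(1/0.57) ≈ 89.7990.
y_gold = 3.14·89.7990^0.43 ≈ 21.7188.
c_gold = y_gold − (n+δ)·k_gold = 21.7188 − 0.104·89.7990 ≈ 12.3797.

c_gold ≈ 12.38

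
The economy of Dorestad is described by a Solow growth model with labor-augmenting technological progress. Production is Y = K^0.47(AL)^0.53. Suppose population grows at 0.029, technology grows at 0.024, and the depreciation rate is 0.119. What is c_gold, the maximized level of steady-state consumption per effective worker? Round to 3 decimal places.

c_gold ≈ 1.292

Capital per effective worker breaks even when investment replaces (n + g + δ)·k; here n + g + δ = 0.172.
Golden rule sets MPK = n+g+δ: 0.47·k^(0.47−1) = 0.172, so k_gold = (0.47/0.172)^(1/0.53) ≈ 6.6637.
y_gold = 6.6637^0.47 ≈ 2.4386.
c_gold = y_gold − (n+g+δ)·k_gold = 2.4386 − 0.172·6.6637 ≈ 1.2925.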